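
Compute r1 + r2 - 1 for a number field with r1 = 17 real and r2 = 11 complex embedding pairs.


By Dirichlet's unit theorem:
rank = r1 + r2 - 1
= 17 + 11 - 1
= 27

27


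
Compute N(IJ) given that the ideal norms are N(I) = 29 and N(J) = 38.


N(IJ) = N(I) * N(J)
= 29 * 38
= 1102

1102


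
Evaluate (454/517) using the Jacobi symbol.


Compute (454/517) via quadratic reciprocity:
  pull out 2: (2/517) = -1  (since 517 mod 8 = 5)
  reciprocity: (227/517) -> +(517/227)
  reduce: (63/227)
  reciprocity: (63/227) -> -(227/63)
  reduce: (38/63)
  pull out 2: (2/63) = +1  (since 63 mod 8 = 7)
  reciprocity: (19/63) -> -(63/19)
  reduce: (6/19)
  pull out 2: (2/19) = -1  (since 19 mod 8 = 3)
  reciprocity: (3/19) -> -(19/3)
  reduce: (1/3)
  (1/3) = 1
Product of signs = -1

-1


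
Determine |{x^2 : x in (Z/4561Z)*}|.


For prime p, the number of non-zero quadratic residues is (p-1)/2.
= (4561-1)/2
= 2280

2280


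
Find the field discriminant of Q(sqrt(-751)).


For K = Q(sqrt(d)) with d squarefree: disc(K) = d if d = 1 mod 4, and disc(K) = 4d if d = 2 or 3 mod 4.
Here d = -751, and d mod 4 = 1.
d = 1 mod 4 (O_K = Z[(1+sqrt(d))/2]), so disc(K) = d = -751

-751


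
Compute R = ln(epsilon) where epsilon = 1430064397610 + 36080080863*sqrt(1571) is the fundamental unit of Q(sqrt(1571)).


epsilon = 1430064397610 + 36080080863*sqrt(1571)
= 2.8601e+12
R = ln(2.8601e+12)
= 28.6819

28.6819


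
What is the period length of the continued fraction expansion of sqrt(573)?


Run the CF algorithm for sqrt(573).
a_0 = floor(sqrt(573)) = 23; set m_0=0, q_0=1.
Recurrence: m' = q*a - m,  q' = (d - m'^2)/q,  a' = floor((a_0 + m')/q').
  step 1: m=23, q=44, a=1
  step 2: m=21, q=3, a=14
  step 3: m=21, q=44, a=1
  step 4: m=23, q=1, a=46
a_4 = 2*a_0 = 46, so the period closes here.
sqrt(573) = [23; 1, 14, 1, 46]
Period length = 4

4


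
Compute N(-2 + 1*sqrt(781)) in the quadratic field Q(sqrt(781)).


N(a + b*sqrt(d)) = a^2 - d*b^2
= (-2)^2 - (781)*(1)^2
= 4 - 781
= -777

-777


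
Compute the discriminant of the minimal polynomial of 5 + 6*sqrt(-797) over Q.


The element 5 + 6*sqrt(-797) has minimal polynomial:
x^2 - 10*x + 28717
Discriminant = (-10)^2 - 4*(28717)
= 100 - 114868
= -114768

-114768


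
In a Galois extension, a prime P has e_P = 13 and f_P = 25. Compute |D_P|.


|D_P| = e * f
= 13 * 25
= 325

325


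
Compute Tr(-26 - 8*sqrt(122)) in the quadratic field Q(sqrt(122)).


Tr(a + b*sqrt(d)) = (a + b*sqrt(d)) + (a - b*sqrt(d)) = 2a
= 2 * (-26)
= -52

-52


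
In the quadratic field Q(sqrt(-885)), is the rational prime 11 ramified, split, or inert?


K = Q(sqrt(-885)). Since d mod 4 = 3, disc(K) = -3540.
Check p | disc: -3540 mod 11 = 2.
p does not divide disc. Compute Legendre symbol (d/p):
6^((11-1)/2) mod 11 = -1
(d/p) = -1, so p is inert: (p) stays prime with e=1, f=2, g=1.
Therefore p is inert.

inert


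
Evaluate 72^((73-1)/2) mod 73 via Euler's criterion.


p = 73 is prime and the exponent is (p-1)/2 = 36, so by Euler's criterion 72^36 = (72/73) = +1 or -1 mod 73.
Compute by square-and-multiply:
  36 = 32 + 4 (binary 100100)
  Repeated squaring mod 73: 72^1 = 72, 72^2 = 1, 72^4 = 1, 72^8 = 1, 72^16 = 1, 72^32 = 1
  72^36 = 72^32 * 72^4 = 1 * 1 mod 73
    1 * 1 = 1 = 1 mod 73
  72^36 = 1 mod 73
Result 1: 72 is a quadratic residue mod 73.
72^36 mod 73 = 1

1


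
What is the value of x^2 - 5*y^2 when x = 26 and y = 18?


x^2 - d*y^2
= 26^2 - 5*18^2
= 676 - 1620
= -944

-944


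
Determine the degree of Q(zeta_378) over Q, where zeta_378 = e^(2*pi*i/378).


The degree equals Euler's totient phi(378).
378 = 2 * 3^3 * 7
phi(378) = 108

108


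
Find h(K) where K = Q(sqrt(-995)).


K = Q(sqrt(-995)). d mod 4 = 1, so D = disc(K) = d = -995
h(K) equals the number of primitive reduced positive-definite forms (a, b, c) = a*x^2 + b*x*y + c*y^2 with b^2 - 4ac = D,
where reduced means |b| <= a <= c, with b >= 0 whenever |b| = a or a = c, and primitive means gcd(a, b, c) = 1.
Reduced forces 3a^2 <= |D| = 995, so 1 <= a <= 18; b must have the parity of D, and c = (b^2 - D)/(4a) must be an integer >= a.
Enumerate a = 1..18, b in [-a, a]:
  a=1: (1, 1, 249)  [1]
  a=2: none
  a=3: (3, -1, 83), (3, 1, 83)  [2]
  a=4: none
  a=5: (5, 5, 51)  [1]
  a=6..8: none
  a=9: (9, -7, 29), (9, 7, 29)  [2]
  a=10..14: none
  a=15: (15, -5, 17), (15, 5, 17)  [2]
  a=16..18: none
Total reduced forms: 1 + 2 + 1 + 2 + 2 = 8
h = 8

8


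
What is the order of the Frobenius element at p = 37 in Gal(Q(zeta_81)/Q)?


The Frobenius at p in Gal(Q(zeta_n)/Q) = (Z/nZ)* is the class of p, so its order is ord_81(37), the smallest k >= 1 with 37^k = 1 mod 81.
n = 81 = 3^4, phi(81) = 54; the order divides phi(n).
Divisors of 54: 1, 2, 3, 6, 9, 18, 27, 54
Repeated squaring mod 81: 37^1 = 37, 37^2 = 73, 37^4 = 64, 37^8 = 46, 37^16 = 10, 37^32 = 19
Test divisors in increasing order:
  k=1: 37^1 = 37 mod 81
  k=2: 37^2 = 73 mod 81
  k=3: 37^3 = 73 * 37 = 28 mod 81
  k=6: 37^6 = 64 * 73 = 55 mod 81
  k=9: 37^9 = 46 * 37 = 1 mod 81  <- first divisor giving 1
Order = 9

9


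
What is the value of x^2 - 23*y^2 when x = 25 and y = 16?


x^2 - d*y^2
= 25^2 - 23*16^2
= 625 - 5888
= -5263

-5263


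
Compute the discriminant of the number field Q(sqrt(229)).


For K = Q(sqrt(d)) with d squarefree: disc(K) = d if d = 1 mod 4, and disc(K) = 4d if d = 2 or 3 mod 4.
Here d = 229, and d mod 4 = 1.
d = 1 mod 4 (O_K = Z[(1+sqrt(d))/2]), so disc(K) = d = 229

229


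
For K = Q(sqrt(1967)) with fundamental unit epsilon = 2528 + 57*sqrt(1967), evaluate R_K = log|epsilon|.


epsilon = 2528 + 57*sqrt(1967)
= 5055.9998
R = ln(5055.9998)
= 8.5283

8.5283


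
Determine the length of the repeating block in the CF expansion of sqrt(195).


Run the CF algorithm for sqrt(195).
a_0 = floor(sqrt(195)) = 13; set m_0=0, q_0=1.
Recurrence: m' = q*a - m,  q' = (d - m'^2)/q,  a' = floor((a_0 + m')/q').
  step 1: m=13, q=26, a=1
  step 2: m=13, q=1, a=26
a_2 = 2*a_0 = 26, so the period closes here.
sqrt(195) = [13; 1, 26]
Period length = 2

2


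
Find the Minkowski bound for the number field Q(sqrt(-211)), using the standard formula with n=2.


d = -211, d mod 4 = 1, so disc(K) = d = -211; |disc(K)| = 211
Imaginary quadratic field, so n = 2, s = r2 = 1, r1 = 0
M = (n!/n^n) * (4/pi)^s * sqrt(|disc(K)|) = (2!/2^2) * (4/pi)^1 * sqrt(211)
= 0.5 * 1.273240 * 14.525839
= 9.2474

9.2474


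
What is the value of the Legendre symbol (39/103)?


p = 103 is prime, so compute (39/103) with the reciprocity algorithm (Jacobi-symbol steps: pull out 2s via (2/n), flip via reciprocity, reduce):
  reciprocity: (39/103) -> -(103/39)
  reduce: (25/39)
  reciprocity: (25/39) -> +(39/25)
  reduce: (14/25)
  pull out 2: (2/25) = +1  (since 25 mod 8 = 1)
  reciprocity: (7/25) -> +(25/7)
  reduce: (4/7)
  pull out 2: (2/7) = +1  (since 7 mod 8 = 7)
  pull out 2: (2/7) = +1  (since 7 mod 8 = 7)
  (1/7) = 1
Product of signs = -1
(39/103) = -1

-1


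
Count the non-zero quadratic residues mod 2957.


For prime p, the number of non-zero quadratic residues is (p-1)/2.
= (2957-1)/2
= 1478

1478


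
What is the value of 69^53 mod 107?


p = 107 is prime and the exponent is (p-1)/2 = 53, so by Euler's criterion 69^53 = (69/107) = +1 or -1 mod 107.
Compute by square-and-multiply:
  53 = 32 + 16 + 4 + 1 (binary 110101)
  Repeated squaring mod 107: 69^1 = 69, 69^2 = 53, 69^4 = 27, 69^8 = 87, 69^16 = 79, 69^32 = 35
  69^53 = 69^32 * 69^16 * 69^4 * 69^1 = 35 * 79 * 27 * 69 mod 107
    35 * 79 = 2765 = 90 mod 107
    90 * 27 = 2430 = 76 mod 107
    76 * 69 = 5244 = 1 mod 107
  69^53 = 1 mod 107
Result 1: 69 is a quadratic residue mod 107.
69^53 mod 107 = 1

1


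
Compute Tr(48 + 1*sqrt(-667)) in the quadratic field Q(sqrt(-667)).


Tr(a + b*sqrt(d)) = (a + b*sqrt(d)) + (a - b*sqrt(d)) = 2a
= 2 * (48)
= 96

96


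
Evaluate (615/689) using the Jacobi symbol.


Compute (615/689) via quadratic reciprocity:
  reciprocity: (615/689) -> +(689/615)
  reduce: (74/615)
  pull out 2: (2/615) = +1  (since 615 mod 8 = 7)
  reciprocity: (37/615) -> +(615/37)
  reduce: (23/37)
  reciprocity: (23/37) -> +(37/23)
  reduce: (14/23)
  pull out 2: (2/23) = +1  (since 23 mod 8 = 7)
  reciprocity: (7/23) -> -(23/7)
  reduce: (2/7)
  pull out 2: (2/7) = +1  (since 7 mod 8 = 7)
  (1/7) = 1
Product of signs = -1

-1


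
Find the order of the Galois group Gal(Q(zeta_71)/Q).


|Gal(Q(zeta_71)/Q)| = phi(71)
= 70

70


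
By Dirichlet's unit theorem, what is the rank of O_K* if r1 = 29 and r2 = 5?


By Dirichlet's unit theorem:
rank = r1 + r2 - 1
= 29 + 5 - 1
= 33

33


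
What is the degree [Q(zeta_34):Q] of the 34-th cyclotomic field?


The degree equals Euler's totient phi(34).
34 = 2 * 17
phi(34) = 16

16


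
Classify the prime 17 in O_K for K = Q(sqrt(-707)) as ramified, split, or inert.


K = Q(sqrt(-707)). Since d mod 4 = 1, disc(K) = -707.
Check p | disc: -707 mod 17 = 7.
p does not divide disc. Compute Legendre symbol (d/p):
7^((17-1)/2) mod 17 = -1
(d/p) = -1, so p is inert: (p) stays prime with e=1, f=2, g=1.
Therefore p is inert.

inert


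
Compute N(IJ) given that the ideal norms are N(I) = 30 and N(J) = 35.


N(IJ) = N(I) * N(J)
= 30 * 35
= 1050

1050


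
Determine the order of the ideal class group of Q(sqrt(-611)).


K = Q(sqrt(-611)). d mod 4 = 1, so D = disc(K) = d = -611
h(K) equals the number of primitive reduced positive-definite forms (a, b, c) = a*x^2 + b*x*y + c*y^2 with b^2 - 4ac = D,
where reduced means |b| <= a <= c, with b >= 0 whenever |b| = a or a = c, and primitive means gcd(a, b, c) = 1.
Reduced forces 3a^2 <= |D| = 611, so 1 <= a <= 14; b must have the parity of D, and c = (b^2 - D)/(4a) must be an integer >= a.
Enumerate a = 1..14, b in [-a, a]:
  a=1: (1, 1, 153)  [1]
  a=2: none
  a=3: (3, -1, 51), (3, 1, 51)  [2]
  a=4: none
  a=5: (5, -3, 31), (5, 3, 31)  [2]
  a=6..8: none
  a=9: (9, -1, 17), (9, 1, 17)  [2]
  a=10: none
  a=11: (11, -7, 15), (11, 7, 15)  [2]
  a=12: none
  a=13: (13, 13, 15)  [1]
  a=14: none
Total reduced forms: 1 + 2 + 2 + 2 + 2 + 1 = 10
h = 10

10


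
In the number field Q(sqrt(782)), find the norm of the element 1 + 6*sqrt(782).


N(a + b*sqrt(d)) = a^2 - d*b^2
= (1)^2 - (782)*(6)^2
= 1 - 28152
= -28151

-28151


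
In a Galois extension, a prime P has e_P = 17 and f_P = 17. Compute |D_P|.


|D_P| = e * f
= 17 * 17
= 289

289


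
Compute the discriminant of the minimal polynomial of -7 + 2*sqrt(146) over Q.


The element -7 + 2*sqrt(146) has minimal polynomial:
x^2 + 14*x - 535
Discriminant = (14)^2 - 4*(-535)
= 196 + 2140
= 2336

2336


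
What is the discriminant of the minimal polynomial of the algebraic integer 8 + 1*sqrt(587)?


The element 8 + 1*sqrt(587) has minimal polynomial:
x^2 - 16*x - 523
Discriminant = (-16)^2 - 4*(-523)
= 256 + 2092
= 2348

2348


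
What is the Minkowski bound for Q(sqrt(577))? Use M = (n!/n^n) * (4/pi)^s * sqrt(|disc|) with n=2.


d = 577, d mod 4 = 1, so disc(K) = d = 577; |disc(K)| = 577
Real quadratic field, so n = 2, s = r2 = 0, r1 = 2
M = (n!/n^n) * (4/pi)^s * sqrt(|disc(K)|) = (2!/2^2) * (4/pi)^0 * sqrt(577)
= 0.5 * 1.000000 * 24.020824
= 12.0104

12.0104


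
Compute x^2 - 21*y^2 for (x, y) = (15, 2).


x^2 - d*y^2
= 15^2 - 21*2^2
= 225 - 84
= 141

141


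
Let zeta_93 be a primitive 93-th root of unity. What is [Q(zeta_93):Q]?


The degree equals Euler's totient phi(93).
93 = 3 * 31
phi(93) = 60

60


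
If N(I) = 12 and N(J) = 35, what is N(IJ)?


N(IJ) = N(I) * N(J)
= 12 * 35
= 420

420


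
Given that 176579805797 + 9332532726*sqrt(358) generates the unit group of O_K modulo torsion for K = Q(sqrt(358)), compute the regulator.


epsilon = 176579805797 + 9332532726*sqrt(358)
= 3.5316e+11
R = ln(3.5316e+11)
= 26.5902

26.5902


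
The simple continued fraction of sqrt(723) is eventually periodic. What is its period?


Run the CF algorithm for sqrt(723).
a_0 = floor(sqrt(723)) = 26; set m_0=0, q_0=1.
Recurrence: m' = q*a - m,  q' = (d - m'^2)/q,  a' = floor((a_0 + m')/q').
  step 1: m=26, q=47, a=1
  step 2: m=21, q=6, a=7
  step 3: m=21, q=47, a=1
  step 4: m=26, q=1, a=52
a_4 = 2*a_0 = 52, so the period closes here.
sqrt(723) = [26; 1, 7, 1, 52]
Period length = 4

4


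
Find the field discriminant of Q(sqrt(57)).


For K = Q(sqrt(d)) with d squarefree: disc(K) = d if d = 1 mod 4, and disc(K) = 4d if d = 2 or 3 mod 4.
Here d = 57, and d mod 4 = 1.
d = 1 mod 4 (O_K = Z[(1+sqrt(d))/2]), so disc(K) = d = 57

57


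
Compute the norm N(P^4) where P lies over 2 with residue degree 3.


N(P^a) = p^(a*f)
= 2^(4*3)
= 2^12
= 4096

4096


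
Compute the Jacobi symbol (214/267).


Compute (214/267) via quadratic reciprocity:
  pull out 2: (2/267) = -1  (since 267 mod 8 = 3)
  reciprocity: (107/267) -> -(267/107)
  reduce: (53/107)
  reciprocity: (53/107) -> +(107/53)
  reduce: (1/53)
  (1/53) = 1
Product of signs = 1

1


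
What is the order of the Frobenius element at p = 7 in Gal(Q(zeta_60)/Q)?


The Frobenius at p in Gal(Q(zeta_n)/Q) = (Z/nZ)* is the class of p, so its order is ord_60(7), the smallest k >= 1 with 7^k = 1 mod 60.
n = 60 = 2^2 * 3 * 5, phi(60) = 16; the order divides phi(n).
Divisors of 16: 1, 2, 4, 8, 16
Repeated squaring mod 60: 7^1 = 7, 7^2 = 49, 7^4 = 1, 7^8 = 1, 7^16 = 1
Test divisors in increasing order:
  k=1: 7^1 = 7 mod 60
  k=2: 7^2 = 49 mod 60
  k=4: 7^4 = 1 mod 60  <- first divisor giving 1
Order = 4

4


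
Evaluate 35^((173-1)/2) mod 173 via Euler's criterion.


p = 173 is prime and the exponent is (p-1)/2 = 86, so by Euler's criterion 35^86 = (35/173) = +1 or -1 mod 173.
Compute by square-and-multiply:
  86 = 64 + 16 + 4 + 2 (binary 1010110)
  Repeated squaring mod 173: 35^1 = 35, 35^2 = 14, 35^4 = 23, 35^8 = 10, 35^16 = 100, 35^32 = 139, 35^64 = 118
  35^86 = 35^64 * 35^16 * 35^4 * 35^2 = 118 * 100 * 23 * 14 mod 173
    118 * 100 = 11800 = 36 mod 173
    36 * 23 = 828 = 136 mod 173
    136 * 14 = 1904 = 1 mod 173
  35^86 = 1 mod 173
Result 1: 35 is a quadratic residue mod 173.
35^86 mod 173 = 1

1


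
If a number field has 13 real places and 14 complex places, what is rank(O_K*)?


By Dirichlet's unit theorem:
rank = r1 + r2 - 1
= 13 + 14 - 1
= 26

26


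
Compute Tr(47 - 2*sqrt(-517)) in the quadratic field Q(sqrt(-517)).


Tr(a + b*sqrt(d)) = (a + b*sqrt(d)) + (a - b*sqrt(d)) = 2a
= 2 * (47)
= 94

94


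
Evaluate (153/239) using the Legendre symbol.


p = 239 is prime, so compute (153/239) with the reciprocity algorithm (Jacobi-symbol steps: pull out 2s via (2/n), flip via reciprocity, reduce):
  reciprocity: (153/239) -> +(239/153)
  reduce: (86/153)
  pull out 2: (2/153) = +1  (since 153 mod 8 = 1)
  reciprocity: (43/153) -> +(153/43)
  reduce: (24/43)
  pull out 2: (2/43) = -1  (since 43 mod 8 = 3)
  pull out 2: (2/43) = -1  (since 43 mod 8 = 3)
  pull out 2: (2/43) = -1  (since 43 mod 8 = 3)
  reciprocity: (3/43) -> -(43/3)
  reduce: (1/3)
  (1/3) = 1
Product of signs = 1
(153/239) = 1

1


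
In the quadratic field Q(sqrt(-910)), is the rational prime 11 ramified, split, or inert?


K = Q(sqrt(-910)). Since d mod 4 = 2, disc(K) = -3640.
Check p | disc: -3640 mod 11 = 1.
p does not divide disc. Compute Legendre symbol (d/p):
3^((11-1)/2) mod 11 = 1
(d/p) = 1, so p splits: (p) = P*P' with e=1, f=1, g=2.
Therefore p is split.

split


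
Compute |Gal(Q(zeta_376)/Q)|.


|Gal(Q(zeta_376)/Q)| = phi(376)
= 184

184


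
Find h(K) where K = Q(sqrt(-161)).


K = Q(sqrt(-161)). d mod 4 = 3, so D = disc(K) = 4d = -644
h(K) equals the number of primitive reduced positive-definite forms (a, b, c) = a*x^2 + b*x*y + c*y^2 with b^2 - 4ac = D,
where reduced means |b| <= a <= c, with b >= 0 whenever |b| = a or a = c, and primitive means gcd(a, b, c) = 1.
Reduced forces 3a^2 <= |D| = 644, so 1 <= a <= 14; b must have the parity of D, and c = (b^2 - D)/(4a) must be an integer >= a.
Enumerate a = 1..14, b in [-a, a]:
  a=1: (1, 0, 161)  [1]
  a=2: (2, 2, 81)  [1]
  a=3: (3, -2, 54), (3, 2, 54)  [2]
  a=4: none
  a=5: (5, -4, 33), (5, 4, 33)  [2]
  a=6: (6, -2, 27), (6, 2, 27)  [2]
  a=7: (7, 0, 23)  [1]
  a=8: none
  a=9: (9, -2, 18), (9, 2, 18)  [2]
  a=10: (10, -6, 17), (10, 6, 17)  [2]
  a=11: (11, -4, 15), (11, 4, 15)  [2]
  a=12..13: none
  a=14: (14, 14, 15)  [1]
Total reduced forms: 1 + 1 + 2 + 2 + 2 + 1 + 2 + 2 + 2 + 1 = 16
h = 16

16


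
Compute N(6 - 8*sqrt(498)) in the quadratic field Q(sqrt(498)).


N(a + b*sqrt(d)) = a^2 - d*b^2
= (6)^2 - (498)*(-8)^2
= 36 - 31872
= -31836

-31836


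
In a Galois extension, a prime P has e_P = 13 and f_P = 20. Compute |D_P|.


|D_P| = e * f
= 13 * 20
= 260

260


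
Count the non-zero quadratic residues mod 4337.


For prime p, the number of non-zero quadratic residues is (p-1)/2.
= (4337-1)/2
= 2168

2168


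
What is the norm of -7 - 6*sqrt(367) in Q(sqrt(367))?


N(a + b*sqrt(d)) = a^2 - d*b^2
= (-7)^2 - (367)*(-6)^2
= 49 - 13212
= -13163

-13163


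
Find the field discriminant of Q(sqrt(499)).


For K = Q(sqrt(d)) with d squarefree: disc(K) = d if d = 1 mod 4, and disc(K) = 4d if d = 2 or 3 mod 4.
Here d = 499, and d mod 4 = 3.
d = 3 mod 4, not 1 (O_K = Z[sqrt(d)]), so disc(K) = 4d = 4 * (499) = 1996

1996


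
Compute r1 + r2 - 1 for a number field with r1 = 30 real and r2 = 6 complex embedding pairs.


By Dirichlet's unit theorem:
rank = r1 + r2 - 1
= 30 + 6 - 1
= 35

35


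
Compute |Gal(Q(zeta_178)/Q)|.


|Gal(Q(zeta_178)/Q)| = phi(178)
= 88

88


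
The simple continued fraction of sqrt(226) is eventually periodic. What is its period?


Run the CF algorithm for sqrt(226).
a_0 = floor(sqrt(226)) = 15; set m_0=0, q_0=1.
Recurrence: m' = q*a - m,  q' = (d - m'^2)/q,  a' = floor((a_0 + m')/q').
  step 1: m=15, q=1, a=30
a_1 = 2*a_0 = 30, so the period closes here.
sqrt(226) = [15; 30]
Period length = 1

1


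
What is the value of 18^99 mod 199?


p = 199 is prime and the exponent is (p-1)/2 = 99, so by Euler's criterion 18^99 = (18/199) = +1 or -1 mod 199.
Compute by square-and-multiply:
  99 = 64 + 32 + 2 + 1 (binary 1100011)
  Repeated squaring mod 199: 18^1 = 18, 18^2 = 125, 18^4 = 103, 18^8 = 62, 18^16 = 63, 18^32 = 188, 18^64 = 121
  18^99 = 18^64 * 18^32 * 18^2 * 18^1 = 121 * 188 * 125 * 18 mod 199
    121 * 188 = 22748 = 62 mod 199
    62 * 125 = 7750 = 188 mod 199
    188 * 18 = 3384 = 1 mod 199
  18^99 = 1 mod 199
Result 1: 18 is a quadratic residue mod 199.
18^99 mod 199 = 1

1


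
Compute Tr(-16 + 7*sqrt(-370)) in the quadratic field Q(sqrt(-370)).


Tr(a + b*sqrt(d)) = (a + b*sqrt(d)) + (a - b*sqrt(d)) = 2a
= 2 * (-16)
= -32

-32


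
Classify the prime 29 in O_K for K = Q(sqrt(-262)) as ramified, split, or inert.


K = Q(sqrt(-262)). Since d mod 4 = 2, disc(K) = -1048.
Check p | disc: -1048 mod 29 = 25.
p does not divide disc. Compute Legendre symbol (d/p):
28^((29-1)/2) mod 29 = 1
(d/p) = 1, so p splits: (p) = P*P' with e=1, f=1, g=2.
Therefore p is split.

split


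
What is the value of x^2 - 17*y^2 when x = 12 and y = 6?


x^2 - d*y^2
= 12^2 - 17*6^2
= 144 - 612
= -468

-468


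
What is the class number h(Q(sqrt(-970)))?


K = Q(sqrt(-970)). d mod 4 = 2, so D = disc(K) = 4d = -3880
h(K) equals the number of primitive reduced positive-definite forms (a, b, c) = a*x^2 + b*x*y + c*y^2 with b^2 - 4ac = D,
where reduced means |b| <= a <= c, with b >= 0 whenever |b| = a or a = c, and primitive means gcd(a, b, c) = 1.
Reduced forces 3a^2 <= |D| = 3880, so 1 <= a <= 35; b must have the parity of D, and c = (b^2 - D)/(4a) must be an integer >= a.
Enumerate a = 1..35, b in [-a, a]:
  a=1: (1, 0, 970)  [1]
  a=2: (2, 0, 485)  [1]
  a=3..4: none
  a=5: (5, 0, 194)  [1]
  a=6..9: none
  a=10: (10, 0, 97)  [1]
  a=11: (11, -6, 89), (11, 6, 89)  [2]
  a=12..16: none
  a=17: (17, -8, 58), (17, 8, 58)  [2]
  a=18..21: none
  a=22: (22, -16, 47), (22, 16, 47)  [2]
  a=23..28: none
  a=29: (29, -8, 34), (29, 8, 34)  [2]
  a=30..35: none
Total reduced forms: 1 + 1 + 1 + 1 + 2 + 2 + 2 + 2 = 12
h = 12

12


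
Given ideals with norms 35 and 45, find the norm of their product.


N(IJ) = N(I) * N(J)
= 35 * 45
= 1575

1575


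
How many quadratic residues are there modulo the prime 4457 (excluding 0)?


For prime p, the number of non-zero quadratic residues is (p-1)/2.
= (4457-1)/2
= 2228

2228


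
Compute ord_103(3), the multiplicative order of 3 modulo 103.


We want ord_103(3), the smallest k >= 1 with 3^k = 1 mod 103.
n = 103 = 103, phi(103) = 102; the order divides phi(n).
Divisors of 102: 1, 2, 3, 6, 17, 34, 51, 102
Repeated squaring mod 103: 3^1 = 3, 3^2 = 9, 3^4 = 81, 3^8 = 72, 3^16 = 34, 3^32 = 23, 3^64 = 14
Test divisors in increasing order:
  k=1: 3^1 = 3 mod 103
  k=2: 3^2 = 9 mod 103
  k=3: 3^3 = 9 * 3 = 27 mod 103
  k=6: 3^6 = 81 * 9 = 8 mod 103
  k=17: 3^17 = 34 * 3 = 102 mod 103
  k=34: 3^34 = 23 * 9 = 1 mod 103  <- first divisor giving 1
Order = 34

34


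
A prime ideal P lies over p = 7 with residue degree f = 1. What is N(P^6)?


N(P^a) = p^(a*f)
= 7^(6*1)
= 7^6
= 117649

117649


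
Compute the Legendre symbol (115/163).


p = 163 is prime, so compute (115/163) with the reciprocity algorithm (Jacobi-symbol steps: pull out 2s via (2/n), flip via reciprocity, reduce):
  reciprocity: (115/163) -> -(163/115)
  reduce: (48/115)
  pull out 2: (2/115) = -1  (since 115 mod 8 = 3)
  pull out 2: (2/115) = -1  (since 115 mod 8 = 3)
  pull out 2: (2/115) = -1  (since 115 mod 8 = 3)
  pull out 2: (2/115) = -1  (since 115 mod 8 = 3)
  reciprocity: (3/115) -> -(115/3)
  reduce: (1/3)
  (1/3) = 1
Product of signs = 1
(115/163) = 1

1


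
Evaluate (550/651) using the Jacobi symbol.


Compute (550/651) via quadratic reciprocity:
  pull out 2: (2/651) = -1  (since 651 mod 8 = 3)
  reciprocity: (275/651) -> -(651/275)
  reduce: (101/275)
  reciprocity: (101/275) -> +(275/101)
  reduce: (73/101)
  reciprocity: (73/101) -> +(101/73)
  reduce: (28/73)
  pull out 2: (2/73) = +1  (since 73 mod 8 = 1)
  pull out 2: (2/73) = +1  (since 73 mod 8 = 1)
  reciprocity: (7/73) -> +(73/7)
  reduce: (3/7)
  reciprocity: (3/7) -> -(7/3)
  reduce: (1/3)
  (1/3) = 1
Product of signs = -1

-1


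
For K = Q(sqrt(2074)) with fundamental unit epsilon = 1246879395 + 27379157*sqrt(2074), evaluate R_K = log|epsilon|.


epsilon = 1246879395 + 27379157*sqrt(2074)
= 2.4938e+09
R = ln(2.4938e+09)
= 21.6371

21.6371


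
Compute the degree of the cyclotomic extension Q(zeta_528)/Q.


The degree equals Euler's totient phi(528).
528 = 2^4 * 3 * 11
phi(528) = 160

160


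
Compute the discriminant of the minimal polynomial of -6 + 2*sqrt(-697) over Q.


The element -6 + 2*sqrt(-697) has minimal polynomial:
x^2 + 12*x + 2824
Discriminant = (12)^2 - 4*(2824)
= 144 - 11296
= -11152

-11152


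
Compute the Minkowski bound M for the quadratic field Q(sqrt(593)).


d = 593, d mod 4 = 1, so disc(K) = d = 593; |disc(K)| = 593
Real quadratic field, so n = 2, s = r2 = 0, r1 = 2
M = (n!/n^n) * (4/pi)^s * sqrt(|disc(K)|) = (2!/2^2) * (4/pi)^0 * sqrt(593)
= 0.5 * 1.000000 * 24.351591
= 12.1758

12.1758


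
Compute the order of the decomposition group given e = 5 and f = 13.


|D_P| = e * f
= 5 * 13
= 65

65


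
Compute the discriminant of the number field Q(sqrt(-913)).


For K = Q(sqrt(d)) with d squarefree: disc(K) = d if d = 1 mod 4, and disc(K) = 4d if d = 2 or 3 mod 4.
Here d = -913, and d mod 4 = 3.
d = 3 mod 4, not 1 (O_K = Z[sqrt(d)]), so disc(K) = 4d = 4 * (-913) = -3652

-3652


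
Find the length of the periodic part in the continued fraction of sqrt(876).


Run the CF algorithm for sqrt(876).
a_0 = floor(sqrt(876)) = 29; set m_0=0, q_0=1.
Recurrence: m' = q*a - m,  q' = (d - m'^2)/q,  a' = floor((a_0 + m')/q').
  step 1: m=29, q=35, a=1
  step 2: m=6, q=24, a=1
  step 3: m=18, q=23, a=2
  step 4: m=28, q=4, a=14
  step 5: m=28, q=23, a=2
  step 6: m=18, q=24, a=1
  step 7: m=6, q=35, a=1
  step 8: m=29, q=1, a=58
a_8 = 2*a_0 = 58, so the period closes here.
sqrt(876) = [29; 1, 1, 2, 14, 2, 1, 1, 58]
Period length = 8

8


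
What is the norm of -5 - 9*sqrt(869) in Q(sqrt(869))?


N(a + b*sqrt(d)) = a^2 - d*b^2
= (-5)^2 - (869)*(-9)^2
= 25 - 70389
= -70364

-70364


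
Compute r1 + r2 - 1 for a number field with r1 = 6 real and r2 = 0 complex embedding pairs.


By Dirichlet's unit theorem:
rank = r1 + r2 - 1
= 6 + 0 - 1
= 5

5


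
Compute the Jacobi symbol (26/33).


Compute (26/33) via quadratic reciprocity:
  pull out 2: (2/33) = +1  (since 33 mod 8 = 1)
  reciprocity: (13/33) -> +(33/13)
  reduce: (7/13)
  reciprocity: (7/13) -> +(13/7)
  reduce: (6/7)
  pull out 2: (2/7) = +1  (since 7 mod 8 = 7)
  reciprocity: (3/7) -> -(7/3)
  reduce: (1/3)
  (1/3) = 1
Product of signs = -1

-1


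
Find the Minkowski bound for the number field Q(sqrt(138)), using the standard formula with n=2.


d = 138, d mod 4 = 2, so disc(K) = 4d = 552; |disc(K)| = 552
Real quadratic field, so n = 2, s = r2 = 0, r1 = 2
M = (n!/n^n) * (4/pi)^s * sqrt(|disc(K)|) = (2!/2^2) * (4/pi)^0 * sqrt(552)
= 0.5 * 1.000000 * 23.494680
= 11.7473

11.7473


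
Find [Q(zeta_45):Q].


The degree equals Euler's totient phi(45).
45 = 3^2 * 5
phi(45) = 24

24


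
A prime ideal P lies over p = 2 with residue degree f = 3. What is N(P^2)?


N(P^a) = p^(a*f)
= 2^(2*3)
= 2^6
= 64

64


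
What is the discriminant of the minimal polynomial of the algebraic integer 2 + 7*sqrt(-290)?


The element 2 + 7*sqrt(-290) has minimal polynomial:
x^2 - 4*x + 14214
Discriminant = (-4)^2 - 4*(14214)
= 16 - 56856
= -56840

-56840


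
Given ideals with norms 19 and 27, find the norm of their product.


N(IJ) = N(I) * N(J)
= 19 * 27
= 513

513


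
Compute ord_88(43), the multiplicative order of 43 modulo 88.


We want ord_88(43), the smallest k >= 1 with 43^k = 1 mod 88.
n = 88 = 2^3 * 11, phi(88) = 40; the order divides phi(n).
Divisors of 40: 1, 2, 4, 5, 8, 10, 20, 40
Repeated squaring mod 88: 43^1 = 43, 43^2 = 1, 43^4 = 1, 43^8 = 1, 43^16 = 1, 43^32 = 1
Test divisors in increasing order:
  k=1: 43^1 = 43 mod 88
  k=2: 43^2 = 1 mod 88  <- first divisor giving 1
Order = 2

2


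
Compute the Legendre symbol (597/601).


p = 601 is prime, so compute (597/601) with the reciprocity algorithm (Jacobi-symbol steps: pull out 2s via (2/n), flip via reciprocity, reduce):
  reciprocity: (597/601) -> +(601/597)
  reduce: (4/597)
  pull out 2: (2/597) = -1  (since 597 mod 8 = 5)
  pull out 2: (2/597) = -1  (since 597 mod 8 = 5)
  (1/597) = 1
Product of signs = 1
(597/601) = 1

1


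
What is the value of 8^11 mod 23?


p = 23 is prime and the exponent is (p-1)/2 = 11, so by Euler's criterion 8^11 = (8/23) = +1 or -1 mod 23.
Compute by square-and-multiply:
  11 = 8 + 2 + 1 (binary 1011)
  Repeated squaring mod 23: 8^1 = 8, 8^2 = 18, 8^4 = 2, 8^8 = 4
  8^11 = 8^8 * 8^2 * 8^1 = 4 * 18 * 8 mod 23
    4 * 18 = 72 = 3 mod 23
    3 * 8 = 24 = 1 mod 23
  8^11 = 1 mod 23
Result 1: 8 is a quadratic residue mod 23.
8^11 mod 23 = 1

1


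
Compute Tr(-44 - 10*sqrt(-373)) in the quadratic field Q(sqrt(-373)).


Tr(a + b*sqrt(d)) = (a + b*sqrt(d)) + (a - b*sqrt(d)) = 2a
= 2 * (-44)
= -88

-88


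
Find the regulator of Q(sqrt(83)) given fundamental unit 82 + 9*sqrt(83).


epsilon = 82 + 9*sqrt(83)
= 163.9939
R = ln(163.9939)
= 5.0998

5.0998


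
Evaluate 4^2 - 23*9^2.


x^2 - d*y^2
= 4^2 - 23*9^2
= 16 - 1863
= -1847

-1847


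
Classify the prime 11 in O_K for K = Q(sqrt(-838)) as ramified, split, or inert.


K = Q(sqrt(-838)). Since d mod 4 = 2, disc(K) = -3352.
Check p | disc: -3352 mod 11 = 3.
p does not divide disc. Compute Legendre symbol (d/p):
9^((11-1)/2) mod 11 = 1
(d/p) = 1, so p splits: (p) = P*P' with e=1, f=1, g=2.
Therefore p is split.

split


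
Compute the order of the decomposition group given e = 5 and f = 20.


|D_P| = e * f
= 5 * 20
= 100

100


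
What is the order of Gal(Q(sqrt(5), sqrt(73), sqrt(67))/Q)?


The 3 square roots of distinct primes are multiplicatively independent over Q,
so [K:Q] = 2^3 and Gal(K/Q) is isomorphic to (Z/2Z)^3.
|Gal| = 2^3 = 8

8


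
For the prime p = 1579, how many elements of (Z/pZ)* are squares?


For prime p, the number of non-zero quadratic residues is (p-1)/2.
= (1579-1)/2
= 789

789


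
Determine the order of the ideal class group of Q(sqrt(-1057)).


K = Q(sqrt(-1057)). d mod 4 = 3, so D = disc(K) = 4d = -4228
h(K) equals the number of primitive reduced positive-definite forms (a, b, c) = a*x^2 + b*x*y + c*y^2 with b^2 - 4ac = D,
where reduced means |b| <= a <= c, with b >= 0 whenever |b| = a or a = c, and primitive means gcd(a, b, c) = 1.
Reduced forces 3a^2 <= |D| = 4228, so 1 <= a <= 37; b must have the parity of D, and c = (b^2 - D)/(4a) must be an integer >= a.
Enumerate a = 1..37, b in [-a, a]:
  a=1: (1, 0, 1057)  [1]
  a=2: (2, 2, 529)  [1]
  a=3..6: none
  a=7: (7, 0, 151)  [1]
  a=8..12: none
  a=13: (13, -6, 82), (13, 6, 82)  [2]
  a=14: (14, 14, 79)  [1]
  a=15..18: none
  a=19: (19, -16, 59), (19, 16, 59)  [2]
  a=20..22: none
  a=23: (23, -2, 46), (23, 2, 46)  [2]
  a=24..25: none
  a=26: (26, -6, 41), (26, 6, 41)  [2]
  a=27..28: none
  a=29: (29, -8, 37), (29, 8, 37)  [2]
  a=30: none
  a=31: (31, -22, 38), (31, 22, 38)  [2]
  a=32..37: none
Total reduced forms: 1 + 1 + 1 + 2 + 1 + 2 + 2 + 2 + 2 + 2 = 16
h = 16

16


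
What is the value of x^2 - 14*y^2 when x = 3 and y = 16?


x^2 - d*y^2
= 3^2 - 14*16^2
= 9 - 3584
= -3575

-3575


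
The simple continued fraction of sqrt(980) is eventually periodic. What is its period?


Run the CF algorithm for sqrt(980).
a_0 = floor(sqrt(980)) = 31; set m_0=0, q_0=1.
Recurrence: m' = q*a - m,  q' = (d - m'^2)/q,  a' = floor((a_0 + m')/q').
  step 1: m=31, q=19, a=3
  step 2: m=26, q=16, a=3
  step 3: m=22, q=31, a=1
  step 4: m=9, q=29, a=1
  step 5: m=20, q=20, a=2
  step 6: m=20, q=29, a=1
  step 7: m=9, q=31, a=1
  step 8: m=22, q=16, a=3
  step 9: m=26, q=19, a=3
  step 10: m=31, q=1, a=62
a_10 = 2*a_0 = 62, so the period closes here.
sqrt(980) = [31; 3, 3, 1, 1, 2, 1, 1, 3, 3, 62]
Period length = 10

10


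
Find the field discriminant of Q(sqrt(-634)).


For K = Q(sqrt(d)) with d squarefree: disc(K) = d if d = 1 mod 4, and disc(K) = 4d if d = 2 or 3 mod 4.
Here d = -634, and d mod 4 = 2.
d = 2 mod 4, not 1 (O_K = Z[sqrt(d)]), so disc(K) = 4d = 4 * (-634) = -2536

-2536


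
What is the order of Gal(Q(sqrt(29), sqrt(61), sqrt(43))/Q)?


The 3 square roots of distinct primes are multiplicatively independent over Q,
so [K:Q] = 2^3 and Gal(K/Q) is isomorphic to (Z/2Z)^3.
|Gal| = 2^3 = 8

8


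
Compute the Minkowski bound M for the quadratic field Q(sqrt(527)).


d = 527, d mod 4 = 3, so disc(K) = 4d = 2108; |disc(K)| = 2108
Real quadratic field, so n = 2, s = r2 = 0, r1 = 2
M = (n!/n^n) * (4/pi)^s * sqrt(|disc(K)|) = (2!/2^2) * (4/pi)^0 * sqrt(2108)
= 0.5 * 1.000000 * 45.912961
= 22.9565

22.9565


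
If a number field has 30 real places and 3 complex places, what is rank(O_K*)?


By Dirichlet's unit theorem:
rank = r1 + r2 - 1
= 30 + 3 - 1
= 32

32


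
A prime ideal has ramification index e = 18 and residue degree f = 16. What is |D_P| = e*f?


|D_P| = e * f
= 18 * 16
= 288

288


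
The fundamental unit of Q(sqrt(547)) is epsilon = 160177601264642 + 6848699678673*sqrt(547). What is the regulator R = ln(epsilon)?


epsilon = 160177601264642 + 6848699678673*sqrt(547)
= 3.2036e+14
R = ln(3.2036e+14)
= 33.4005

33.4005


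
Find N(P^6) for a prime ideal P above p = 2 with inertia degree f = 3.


N(P^a) = p^(a*f)
= 2^(6*3)
= 2^18
= 262144

262144


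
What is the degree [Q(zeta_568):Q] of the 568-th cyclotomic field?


The degree equals Euler's totient phi(568).
568 = 2^3 * 71
phi(568) = 280

280


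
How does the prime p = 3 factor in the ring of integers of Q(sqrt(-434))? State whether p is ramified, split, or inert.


K = Q(sqrt(-434)). Since d mod 4 = 2, disc(K) = -1736.
Check p | disc: -1736 mod 3 = 1.
p does not divide disc. Compute Legendre symbol (d/p):
1^((3-1)/2) mod 3 = 1
(d/p) = 1, so p splits: (p) = P*P' with e=1, f=1, g=2.
Therefore p is split.

split


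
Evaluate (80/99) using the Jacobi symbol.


Compute (80/99) via quadratic reciprocity:
  pull out 2: (2/99) = -1  (since 99 mod 8 = 3)
  pull out 2: (2/99) = -1  (since 99 mod 8 = 3)
  pull out 2: (2/99) = -1  (since 99 mod 8 = 3)
  pull out 2: (2/99) = -1  (since 99 mod 8 = 3)
  reciprocity: (5/99) -> +(99/5)
  reduce: (4/5)
  pull out 2: (2/5) = -1  (since 5 mod 8 = 5)
  pull out 2: (2/5) = -1  (since 5 mod 8 = 5)
  (1/5) = 1
Product of signs = 1

1


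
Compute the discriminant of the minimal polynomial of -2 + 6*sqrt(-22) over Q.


The element -2 + 6*sqrt(-22) has minimal polynomial:
x^2 + 4*x + 796
Discriminant = (4)^2 - 4*(796)
= 16 - 3184
= -3168

-3168


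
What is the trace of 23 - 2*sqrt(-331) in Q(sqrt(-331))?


Tr(a + b*sqrt(d)) = (a + b*sqrt(d)) + (a - b*sqrt(d)) = 2a
= 2 * (23)
= 46

46


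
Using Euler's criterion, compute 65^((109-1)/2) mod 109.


p = 109 is prime and the exponent is (p-1)/2 = 54, so by Euler's criterion 65^54 = (65/109) = +1 or -1 mod 109.
Compute by square-and-multiply:
  54 = 32 + 16 + 4 + 2 (binary 110110)
  Repeated squaring mod 109: 65^1 = 65, 65^2 = 83, 65^4 = 22, 65^8 = 48, 65^16 = 15, 65^32 = 7
  65^54 = 65^32 * 65^16 * 65^4 * 65^2 = 7 * 15 * 22 * 83 mod 109
    7 * 15 = 105 = 105 mod 109
    105 * 22 = 2310 = 21 mod 109
    21 * 83 = 1743 = 108 mod 109
  65^54 = 108 mod 109
Result 108 = p - 1 = -1 mod 109: 65 is a quadratic non-residue mod 109. As a residue in [0, p-1] the value is 108.
65^54 mod 109 = 108

108


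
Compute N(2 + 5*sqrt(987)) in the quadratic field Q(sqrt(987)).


N(a + b*sqrt(d)) = a^2 - d*b^2
= (2)^2 - (987)*(5)^2
= 4 - 24675
= -24671

-24671


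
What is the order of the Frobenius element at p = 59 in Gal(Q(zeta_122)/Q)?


The Frobenius at p in Gal(Q(zeta_n)/Q) = (Z/nZ)* is the class of p, so its order is ord_122(59), the smallest k >= 1 with 59^k = 1 mod 122.
n = 122 = 2 * 61, phi(122) = 60; the order divides phi(n).
Divisors of 60: 1, 2, 3, 4, 5, 6, 10, 12, 15, 20, 30, 60
Repeated squaring mod 122: 59^1 = 59, 59^2 = 65, 59^4 = 77, 59^8 = 73, 59^16 = 83, 59^32 = 57
Test divisors in increasing order:
  k=1: 59^1 = 59 mod 122
  k=2: 59^2 = 65 mod 122
  k=3: 59^3 = 65 * 59 = 53 mod 122
  k=4: 59^4 = 77 mod 122
  k=5: 59^5 = 77 * 59 = 29 mod 122
  k=6: 59^6 = 77 * 65 = 3 mod 122
  k=10: 59^10 = 73 * 65 = 109 mod 122
  k=12: 59^12 = 73 * 77 = 9 mod 122
  k=15: 59^15 = 73 * 77 * 65 * 59 = 111 mod 122
  k=20: 59^20 = 83 * 77 = 47 mod 122
  k=30: 59^30 = 83 * 73 * 77 * 65 = 121 mod 122
  k=60: 59^60 = 57 * 83 * 73 * 77 = 1 mod 122  <- first divisor giving 1
Order = 60

60


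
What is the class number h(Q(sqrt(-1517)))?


K = Q(sqrt(-1517)). d mod 4 = 3, so D = disc(K) = 4d = -6068
h(K) equals the number of primitive reduced positive-definite forms (a, b, c) = a*x^2 + b*x*y + c*y^2 with b^2 - 4ac = D,
where reduced means |b| <= a <= c, with b >= 0 whenever |b| = a or a = c, and primitive means gcd(a, b, c) = 1.
Reduced forces 3a^2 <= |D| = 6068, so 1 <= a <= 44; b must have the parity of D, and c = (b^2 - D)/(4a) must be an integer >= a.
Enumerate a = 1..44, b in [-a, a]:
  a=1: (1, 0, 1517)  [1]
  a=2: (2, 2, 759)  [1]
  a=3: (3, -2, 506), (3, 2, 506)  [2]
  a=4..5: none
  a=6: (6, -2, 253), (6, 2, 253)  [2]
  a=7: (7, -6, 218), (7, 6, 218)  [2]
  a=8: none
  a=9: (9, -4, 169), (9, 4, 169)  [2]
  a=10: none
  a=11: (11, -2, 138), (11, 2, 138)  [2]
  a=12: none
  a=13: (13, -4, 117), (13, 4, 117)  [2]
  a=14: (14, -6, 109), (14, 6, 109)  [2]
  a=15..16: none
  a=17: (17, -16, 93), (17, 16, 93)  [2]
  a=18: (18, -14, 87), (18, 14, 87)  [2]
  a=19..20: none
  a=21: (21, -20, 77), (21, -8, 73), (21, 8, 73), (21, 20, 77)  [4]
  a=22: (22, -2, 69), (22, 2, 69)  [2]
  a=23: (23, -2, 66), (23, 2, 66)  [2]
  a=24..25: none
  a=26: (26, -22, 63), (26, 22, 63)  [2]
  a=27: (27, -14, 58), (27, 14, 58)  [2]
  a=28: none
  a=29: (29, -14, 54), (29, 14, 54)  [2]
  a=30: none
  a=31: (31, -16, 51), (31, 16, 51)  [2]
  a=32: none
  a=33: (33, -20, 49), (33, -2, 46), (33, 2, 46), (33, 20, 49)  [4]
  a=34: (34, -18, 47), (34, 18, 47)  [2]
  a=35..36: none
  a=37: (37, 0, 41)  [1]
  a=38: none
  a=39: (39, -22, 42), (39, 4, 39), (39, 22, 42)  [3]
  a=40..41: none
  a=42: (42, -34, 43), (42, 34, 43)  [2]
  a=43..44: none
Total reduced forms: 1 + 1 + 2 + 2 + 2 + 2 + 2 + 2 + 2 + 2 + 2 + 4 + 2 + 2 + 2 + 2 + 2 + 2 + 4 + 2 + 1 + 3 + 2 = 48
h = 48

48


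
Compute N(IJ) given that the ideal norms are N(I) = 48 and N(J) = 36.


N(IJ) = N(I) * N(J)
= 48 * 36
= 1728

1728


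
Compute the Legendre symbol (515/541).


p = 541 is prime, so compute (515/541) with the reciprocity algorithm (Jacobi-symbol steps: pull out 2s via (2/n), flip via reciprocity, reduce):
  reciprocity: (515/541) -> +(541/515)
  reduce: (26/515)
  pull out 2: (2/515) = -1  (since 515 mod 8 = 3)
  reciprocity: (13/515) -> +(515/13)
  reduce: (8/13)
  pull out 2: (2/13) = -1  (since 13 mod 8 = 5)
  pull out 2: (2/13) = -1  (since 13 mod 8 = 5)
  pull out 2: (2/13) = -1  (since 13 mod 8 = 5)
  (1/13) = 1
Product of signs = 1
(515/541) = 1

1


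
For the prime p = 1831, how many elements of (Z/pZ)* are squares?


For prime p, the number of non-zero quadratic residues is (p-1)/2.
= (1831-1)/2
= 915

915


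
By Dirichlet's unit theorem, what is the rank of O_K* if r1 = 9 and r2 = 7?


By Dirichlet's unit theorem:
rank = r1 + r2 - 1
= 9 + 7 - 1
= 15

15


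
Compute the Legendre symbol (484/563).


p = 563 is prime, so compute (484/563) with the reciprocity algorithm (Jacobi-symbol steps: pull out 2s via (2/n), flip via reciprocity, reduce):
  pull out 2: (2/563) = -1  (since 563 mod 8 = 3)
  pull out 2: (2/563) = -1  (since 563 mod 8 = 3)
  reciprocity: (121/563) -> +(563/121)
  reduce: (79/121)
  reciprocity: (79/121) -> +(121/79)
  reduce: (42/79)
  pull out 2: (2/79) = +1  (since 79 mod 8 = 7)
  reciprocity: (21/79) -> +(79/21)
  reduce: (16/21)
  pull out 2: (2/21) = -1  (since 21 mod 8 = 5)
  pull out 2: (2/21) = -1  (since 21 mod 8 = 5)
  pull out 2: (2/21) = -1  (since 21 mod 8 = 5)
  pull out 2: (2/21) = -1  (since 21 mod 8 = 5)
  (1/21) = 1
Product of signs = 1
(484/563) = 1

1


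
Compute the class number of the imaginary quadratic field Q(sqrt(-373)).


K = Q(sqrt(-373)). d mod 4 = 3, so D = disc(K) = 4d = -1492
h(K) equals the number of primitive reduced positive-definite forms (a, b, c) = a*x^2 + b*x*y + c*y^2 with b^2 - 4ac = D,
where reduced means |b| <= a <= c, with b >= 0 whenever |b| = a or a = c, and primitive means gcd(a, b, c) = 1.
Reduced forces 3a^2 <= |D| = 1492, so 1 <= a <= 22; b must have the parity of D, and c = (b^2 - D)/(4a) must be an integer >= a.
Enumerate a = 1..22, b in [-a, a]:
  a=1: (1, 0, 373)  [1]
  a=2: (2, 2, 187)  [1]
  a=3..10: none
  a=11: (11, -2, 34), (11, 2, 34)  [2]
  a=12: none
  a=13: (13, -4, 29), (13, 4, 29)  [2]
  a=14..16: none
  a=17: (17, -2, 22), (17, 2, 22)  [2]
  a=18: none
  a=19: (19, -16, 23), (19, 16, 23)  [2]
  a=20..22: none
Total reduced forms: 1 + 1 + 2 + 2 + 2 + 2 = 10
h = 10

10


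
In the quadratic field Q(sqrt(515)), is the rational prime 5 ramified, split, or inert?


K = Q(sqrt(515)). Since d mod 4 = 3, disc(K) = 2060.
Check p | disc: 2060 mod 5 = 0.
p divides disc, so p ramifies: (p) = P^2 with e=2, f=1, g=1.
Therefore p is ramified.

ramified


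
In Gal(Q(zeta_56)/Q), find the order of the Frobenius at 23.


The Frobenius at p in Gal(Q(zeta_n)/Q) = (Z/nZ)* is the class of p, so its order is ord_56(23), the smallest k >= 1 with 23^k = 1 mod 56.
n = 56 = 2^3 * 7, phi(56) = 24; the order divides phi(n).
Divisors of 24: 1, 2, 3, 4, 6, 8, 12, 24
Repeated squaring mod 56: 23^1 = 23, 23^2 = 25, 23^4 = 9, 23^8 = 25, 23^16 = 9
Test divisors in increasing order:
  k=1: 23^1 = 23 mod 56
  k=2: 23^2 = 25 mod 56
  k=3: 23^3 = 25 * 23 = 15 mod 56
  k=4: 23^4 = 9 mod 56
  k=6: 23^6 = 9 * 25 = 1 mod 56  <- first divisor giving 1
Order = 6

6
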